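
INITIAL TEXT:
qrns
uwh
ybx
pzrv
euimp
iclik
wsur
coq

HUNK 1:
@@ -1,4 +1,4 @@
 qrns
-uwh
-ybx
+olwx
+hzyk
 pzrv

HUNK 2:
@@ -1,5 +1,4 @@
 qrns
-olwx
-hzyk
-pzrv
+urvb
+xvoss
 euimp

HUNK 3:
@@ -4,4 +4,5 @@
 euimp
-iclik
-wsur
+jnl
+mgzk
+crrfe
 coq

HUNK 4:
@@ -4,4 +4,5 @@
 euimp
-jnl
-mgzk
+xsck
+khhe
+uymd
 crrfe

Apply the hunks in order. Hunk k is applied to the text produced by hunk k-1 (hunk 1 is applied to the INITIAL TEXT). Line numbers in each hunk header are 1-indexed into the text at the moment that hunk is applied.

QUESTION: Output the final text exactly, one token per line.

Answer: qrns
urvb
xvoss
euimp
xsck
khhe
uymd
crrfe
coq

Derivation:
Hunk 1: at line 1 remove [uwh,ybx] add [olwx,hzyk] -> 8 lines: qrns olwx hzyk pzrv euimp iclik wsur coq
Hunk 2: at line 1 remove [olwx,hzyk,pzrv] add [urvb,xvoss] -> 7 lines: qrns urvb xvoss euimp iclik wsur coq
Hunk 3: at line 4 remove [iclik,wsur] add [jnl,mgzk,crrfe] -> 8 lines: qrns urvb xvoss euimp jnl mgzk crrfe coq
Hunk 4: at line 4 remove [jnl,mgzk] add [xsck,khhe,uymd] -> 9 lines: qrns urvb xvoss euimp xsck khhe uymd crrfe coq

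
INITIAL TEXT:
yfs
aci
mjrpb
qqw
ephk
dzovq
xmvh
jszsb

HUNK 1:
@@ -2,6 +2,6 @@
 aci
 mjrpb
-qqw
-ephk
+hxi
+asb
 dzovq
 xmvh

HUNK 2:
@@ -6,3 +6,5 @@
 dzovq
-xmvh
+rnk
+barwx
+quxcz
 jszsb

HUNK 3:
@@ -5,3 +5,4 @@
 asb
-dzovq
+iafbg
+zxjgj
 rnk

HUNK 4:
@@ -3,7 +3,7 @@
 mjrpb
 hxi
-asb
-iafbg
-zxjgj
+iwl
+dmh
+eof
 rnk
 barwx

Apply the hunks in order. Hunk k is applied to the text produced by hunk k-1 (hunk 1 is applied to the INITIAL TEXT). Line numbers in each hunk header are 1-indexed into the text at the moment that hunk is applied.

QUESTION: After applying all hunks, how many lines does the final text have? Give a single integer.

Hunk 1: at line 2 remove [qqw,ephk] add [hxi,asb] -> 8 lines: yfs aci mjrpb hxi asb dzovq xmvh jszsb
Hunk 2: at line 6 remove [xmvh] add [rnk,barwx,quxcz] -> 10 lines: yfs aci mjrpb hxi asb dzovq rnk barwx quxcz jszsb
Hunk 3: at line 5 remove [dzovq] add [iafbg,zxjgj] -> 11 lines: yfs aci mjrpb hxi asb iafbg zxjgj rnk barwx quxcz jszsb
Hunk 4: at line 3 remove [asb,iafbg,zxjgj] add [iwl,dmh,eof] -> 11 lines: yfs aci mjrpb hxi iwl dmh eof rnk barwx quxcz jszsb
Final line count: 11

Answer: 11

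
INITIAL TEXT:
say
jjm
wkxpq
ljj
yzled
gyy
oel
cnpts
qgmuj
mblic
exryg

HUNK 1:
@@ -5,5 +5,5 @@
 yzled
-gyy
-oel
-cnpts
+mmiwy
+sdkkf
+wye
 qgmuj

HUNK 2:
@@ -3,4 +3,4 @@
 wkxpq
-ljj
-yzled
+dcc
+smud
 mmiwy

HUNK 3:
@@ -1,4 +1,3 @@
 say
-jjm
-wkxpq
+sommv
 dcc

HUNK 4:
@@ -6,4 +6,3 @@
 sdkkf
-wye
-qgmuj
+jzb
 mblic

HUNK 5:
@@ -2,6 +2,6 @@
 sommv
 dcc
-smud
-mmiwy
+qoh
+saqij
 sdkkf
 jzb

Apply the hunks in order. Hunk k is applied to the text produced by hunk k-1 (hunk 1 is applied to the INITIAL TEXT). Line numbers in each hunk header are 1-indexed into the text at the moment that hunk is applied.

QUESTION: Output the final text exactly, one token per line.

Hunk 1: at line 5 remove [gyy,oel,cnpts] add [mmiwy,sdkkf,wye] -> 11 lines: say jjm wkxpq ljj yzled mmiwy sdkkf wye qgmuj mblic exryg
Hunk 2: at line 3 remove [ljj,yzled] add [dcc,smud] -> 11 lines: say jjm wkxpq dcc smud mmiwy sdkkf wye qgmuj mblic exryg
Hunk 3: at line 1 remove [jjm,wkxpq] add [sommv] -> 10 lines: say sommv dcc smud mmiwy sdkkf wye qgmuj mblic exryg
Hunk 4: at line 6 remove [wye,qgmuj] add [jzb] -> 9 lines: say sommv dcc smud mmiwy sdkkf jzb mblic exryg
Hunk 5: at line 2 remove [smud,mmiwy] add [qoh,saqij] -> 9 lines: say sommv dcc qoh saqij sdkkf jzb mblic exryg

Answer: say
sommv
dcc
qoh
saqij
sdkkf
jzb
mblic
exryg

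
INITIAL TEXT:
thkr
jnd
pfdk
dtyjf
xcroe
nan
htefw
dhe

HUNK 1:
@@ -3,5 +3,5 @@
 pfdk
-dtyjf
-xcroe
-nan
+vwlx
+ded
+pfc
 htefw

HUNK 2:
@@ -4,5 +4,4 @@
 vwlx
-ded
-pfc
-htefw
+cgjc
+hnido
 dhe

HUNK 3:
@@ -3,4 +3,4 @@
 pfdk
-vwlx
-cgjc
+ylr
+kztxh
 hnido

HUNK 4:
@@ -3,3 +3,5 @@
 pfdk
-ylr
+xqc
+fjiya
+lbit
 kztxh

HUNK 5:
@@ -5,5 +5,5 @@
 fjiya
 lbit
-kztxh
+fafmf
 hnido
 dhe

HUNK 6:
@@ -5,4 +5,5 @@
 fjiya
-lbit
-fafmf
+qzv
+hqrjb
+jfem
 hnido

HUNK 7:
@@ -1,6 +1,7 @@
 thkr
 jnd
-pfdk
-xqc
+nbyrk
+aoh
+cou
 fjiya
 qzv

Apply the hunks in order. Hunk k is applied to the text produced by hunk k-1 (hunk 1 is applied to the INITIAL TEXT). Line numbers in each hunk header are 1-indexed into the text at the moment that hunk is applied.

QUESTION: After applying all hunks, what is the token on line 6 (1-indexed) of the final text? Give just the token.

Answer: fjiya

Derivation:
Hunk 1: at line 3 remove [dtyjf,xcroe,nan] add [vwlx,ded,pfc] -> 8 lines: thkr jnd pfdk vwlx ded pfc htefw dhe
Hunk 2: at line 4 remove [ded,pfc,htefw] add [cgjc,hnido] -> 7 lines: thkr jnd pfdk vwlx cgjc hnido dhe
Hunk 3: at line 3 remove [vwlx,cgjc] add [ylr,kztxh] -> 7 lines: thkr jnd pfdk ylr kztxh hnido dhe
Hunk 4: at line 3 remove [ylr] add [xqc,fjiya,lbit] -> 9 lines: thkr jnd pfdk xqc fjiya lbit kztxh hnido dhe
Hunk 5: at line 5 remove [kztxh] add [fafmf] -> 9 lines: thkr jnd pfdk xqc fjiya lbit fafmf hnido dhe
Hunk 6: at line 5 remove [lbit,fafmf] add [qzv,hqrjb,jfem] -> 10 lines: thkr jnd pfdk xqc fjiya qzv hqrjb jfem hnido dhe
Hunk 7: at line 1 remove [pfdk,xqc] add [nbyrk,aoh,cou] -> 11 lines: thkr jnd nbyrk aoh cou fjiya qzv hqrjb jfem hnido dhe
Final line 6: fjiya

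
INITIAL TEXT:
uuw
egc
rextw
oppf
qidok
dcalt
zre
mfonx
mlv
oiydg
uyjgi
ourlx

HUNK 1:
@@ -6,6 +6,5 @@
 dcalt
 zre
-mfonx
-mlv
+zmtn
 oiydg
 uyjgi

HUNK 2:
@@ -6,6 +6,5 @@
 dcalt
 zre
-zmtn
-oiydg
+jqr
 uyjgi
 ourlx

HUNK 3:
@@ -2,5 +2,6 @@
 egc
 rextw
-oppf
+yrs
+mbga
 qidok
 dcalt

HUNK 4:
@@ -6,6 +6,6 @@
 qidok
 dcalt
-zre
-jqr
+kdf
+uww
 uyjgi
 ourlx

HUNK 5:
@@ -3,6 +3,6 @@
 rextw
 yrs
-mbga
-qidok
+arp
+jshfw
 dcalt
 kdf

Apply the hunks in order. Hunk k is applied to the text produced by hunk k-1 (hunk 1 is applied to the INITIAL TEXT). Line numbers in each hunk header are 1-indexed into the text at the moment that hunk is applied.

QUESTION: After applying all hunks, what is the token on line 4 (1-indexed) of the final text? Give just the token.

Answer: yrs

Derivation:
Hunk 1: at line 6 remove [mfonx,mlv] add [zmtn] -> 11 lines: uuw egc rextw oppf qidok dcalt zre zmtn oiydg uyjgi ourlx
Hunk 2: at line 6 remove [zmtn,oiydg] add [jqr] -> 10 lines: uuw egc rextw oppf qidok dcalt zre jqr uyjgi ourlx
Hunk 3: at line 2 remove [oppf] add [yrs,mbga] -> 11 lines: uuw egc rextw yrs mbga qidok dcalt zre jqr uyjgi ourlx
Hunk 4: at line 6 remove [zre,jqr] add [kdf,uww] -> 11 lines: uuw egc rextw yrs mbga qidok dcalt kdf uww uyjgi ourlx
Hunk 5: at line 3 remove [mbga,qidok] add [arp,jshfw] -> 11 lines: uuw egc rextw yrs arp jshfw dcalt kdf uww uyjgi ourlx
Final line 4: yrs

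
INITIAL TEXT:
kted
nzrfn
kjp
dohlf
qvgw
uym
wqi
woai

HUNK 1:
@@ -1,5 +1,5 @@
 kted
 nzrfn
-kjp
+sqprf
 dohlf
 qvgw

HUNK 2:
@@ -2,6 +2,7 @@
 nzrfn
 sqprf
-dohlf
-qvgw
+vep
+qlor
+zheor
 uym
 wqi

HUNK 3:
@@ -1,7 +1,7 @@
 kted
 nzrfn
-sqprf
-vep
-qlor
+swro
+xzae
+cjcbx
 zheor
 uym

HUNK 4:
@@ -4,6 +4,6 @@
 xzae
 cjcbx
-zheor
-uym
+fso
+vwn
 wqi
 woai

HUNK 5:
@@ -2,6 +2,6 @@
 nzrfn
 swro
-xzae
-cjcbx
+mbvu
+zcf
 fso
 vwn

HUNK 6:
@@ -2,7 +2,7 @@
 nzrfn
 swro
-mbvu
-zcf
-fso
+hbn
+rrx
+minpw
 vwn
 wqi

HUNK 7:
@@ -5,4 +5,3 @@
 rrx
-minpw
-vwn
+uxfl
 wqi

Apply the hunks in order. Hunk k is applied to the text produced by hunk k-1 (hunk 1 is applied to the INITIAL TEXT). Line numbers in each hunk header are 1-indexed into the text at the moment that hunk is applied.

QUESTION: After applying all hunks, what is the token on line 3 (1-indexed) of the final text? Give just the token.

Answer: swro

Derivation:
Hunk 1: at line 1 remove [kjp] add [sqprf] -> 8 lines: kted nzrfn sqprf dohlf qvgw uym wqi woai
Hunk 2: at line 2 remove [dohlf,qvgw] add [vep,qlor,zheor] -> 9 lines: kted nzrfn sqprf vep qlor zheor uym wqi woai
Hunk 3: at line 1 remove [sqprf,vep,qlor] add [swro,xzae,cjcbx] -> 9 lines: kted nzrfn swro xzae cjcbx zheor uym wqi woai
Hunk 4: at line 4 remove [zheor,uym] add [fso,vwn] -> 9 lines: kted nzrfn swro xzae cjcbx fso vwn wqi woai
Hunk 5: at line 2 remove [xzae,cjcbx] add [mbvu,zcf] -> 9 lines: kted nzrfn swro mbvu zcf fso vwn wqi woai
Hunk 6: at line 2 remove [mbvu,zcf,fso] add [hbn,rrx,minpw] -> 9 lines: kted nzrfn swro hbn rrx minpw vwn wqi woai
Hunk 7: at line 5 remove [minpw,vwn] add [uxfl] -> 8 lines: kted nzrfn swro hbn rrx uxfl wqi woai
Final line 3: swro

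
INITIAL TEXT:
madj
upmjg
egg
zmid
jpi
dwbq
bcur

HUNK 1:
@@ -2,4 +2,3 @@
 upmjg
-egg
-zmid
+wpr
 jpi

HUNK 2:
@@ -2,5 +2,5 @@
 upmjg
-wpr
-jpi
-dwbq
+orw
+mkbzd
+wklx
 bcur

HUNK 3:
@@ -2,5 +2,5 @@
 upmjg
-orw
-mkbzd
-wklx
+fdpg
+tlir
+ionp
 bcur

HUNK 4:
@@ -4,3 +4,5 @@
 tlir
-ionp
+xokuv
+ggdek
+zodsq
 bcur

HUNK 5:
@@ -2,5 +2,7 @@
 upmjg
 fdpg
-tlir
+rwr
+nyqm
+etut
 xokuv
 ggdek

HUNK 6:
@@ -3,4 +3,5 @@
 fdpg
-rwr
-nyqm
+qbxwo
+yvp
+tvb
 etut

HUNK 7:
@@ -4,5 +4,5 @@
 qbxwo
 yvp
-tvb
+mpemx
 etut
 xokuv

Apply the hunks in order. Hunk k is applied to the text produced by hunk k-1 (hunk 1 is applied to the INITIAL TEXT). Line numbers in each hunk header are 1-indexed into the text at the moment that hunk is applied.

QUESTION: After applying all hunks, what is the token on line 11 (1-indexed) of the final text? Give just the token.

Hunk 1: at line 2 remove [egg,zmid] add [wpr] -> 6 lines: madj upmjg wpr jpi dwbq bcur
Hunk 2: at line 2 remove [wpr,jpi,dwbq] add [orw,mkbzd,wklx] -> 6 lines: madj upmjg orw mkbzd wklx bcur
Hunk 3: at line 2 remove [orw,mkbzd,wklx] add [fdpg,tlir,ionp] -> 6 lines: madj upmjg fdpg tlir ionp bcur
Hunk 4: at line 4 remove [ionp] add [xokuv,ggdek,zodsq] -> 8 lines: madj upmjg fdpg tlir xokuv ggdek zodsq bcur
Hunk 5: at line 2 remove [tlir] add [rwr,nyqm,etut] -> 10 lines: madj upmjg fdpg rwr nyqm etut xokuv ggdek zodsq bcur
Hunk 6: at line 3 remove [rwr,nyqm] add [qbxwo,yvp,tvb] -> 11 lines: madj upmjg fdpg qbxwo yvp tvb etut xokuv ggdek zodsq bcur
Hunk 7: at line 4 remove [tvb] add [mpemx] -> 11 lines: madj upmjg fdpg qbxwo yvp mpemx etut xokuv ggdek zodsq bcur
Final line 11: bcur

Answer: bcur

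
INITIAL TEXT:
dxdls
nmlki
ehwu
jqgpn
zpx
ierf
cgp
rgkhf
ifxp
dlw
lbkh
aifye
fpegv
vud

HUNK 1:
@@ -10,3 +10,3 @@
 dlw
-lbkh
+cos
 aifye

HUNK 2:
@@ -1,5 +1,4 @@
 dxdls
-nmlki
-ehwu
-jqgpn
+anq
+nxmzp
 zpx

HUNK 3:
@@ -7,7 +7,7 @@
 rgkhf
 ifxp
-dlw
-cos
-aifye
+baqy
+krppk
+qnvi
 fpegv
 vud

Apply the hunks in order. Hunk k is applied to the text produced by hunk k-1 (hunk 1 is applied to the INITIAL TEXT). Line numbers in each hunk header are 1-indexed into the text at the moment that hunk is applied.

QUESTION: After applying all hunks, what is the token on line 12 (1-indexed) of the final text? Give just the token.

Hunk 1: at line 10 remove [lbkh] add [cos] -> 14 lines: dxdls nmlki ehwu jqgpn zpx ierf cgp rgkhf ifxp dlw cos aifye fpegv vud
Hunk 2: at line 1 remove [nmlki,ehwu,jqgpn] add [anq,nxmzp] -> 13 lines: dxdls anq nxmzp zpx ierf cgp rgkhf ifxp dlw cos aifye fpegv vud
Hunk 3: at line 7 remove [dlw,cos,aifye] add [baqy,krppk,qnvi] -> 13 lines: dxdls anq nxmzp zpx ierf cgp rgkhf ifxp baqy krppk qnvi fpegv vud
Final line 12: fpegv

Answer: fpegv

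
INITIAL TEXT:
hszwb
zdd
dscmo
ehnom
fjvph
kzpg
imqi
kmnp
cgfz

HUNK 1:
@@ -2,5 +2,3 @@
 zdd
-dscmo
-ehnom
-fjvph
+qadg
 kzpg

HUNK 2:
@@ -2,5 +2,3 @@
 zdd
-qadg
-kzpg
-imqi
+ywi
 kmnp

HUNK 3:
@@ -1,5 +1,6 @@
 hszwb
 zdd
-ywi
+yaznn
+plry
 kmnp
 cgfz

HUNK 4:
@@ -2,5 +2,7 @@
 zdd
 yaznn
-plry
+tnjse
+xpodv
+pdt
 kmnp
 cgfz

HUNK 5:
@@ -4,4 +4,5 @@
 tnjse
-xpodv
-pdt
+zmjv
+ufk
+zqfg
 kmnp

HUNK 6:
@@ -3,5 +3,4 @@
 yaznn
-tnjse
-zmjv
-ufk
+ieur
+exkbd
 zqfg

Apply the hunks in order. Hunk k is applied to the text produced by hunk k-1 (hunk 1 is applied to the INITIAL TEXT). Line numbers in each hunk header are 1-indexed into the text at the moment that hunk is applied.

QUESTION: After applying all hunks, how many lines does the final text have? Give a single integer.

Answer: 8

Derivation:
Hunk 1: at line 2 remove [dscmo,ehnom,fjvph] add [qadg] -> 7 lines: hszwb zdd qadg kzpg imqi kmnp cgfz
Hunk 2: at line 2 remove [qadg,kzpg,imqi] add [ywi] -> 5 lines: hszwb zdd ywi kmnp cgfz
Hunk 3: at line 1 remove [ywi] add [yaznn,plry] -> 6 lines: hszwb zdd yaznn plry kmnp cgfz
Hunk 4: at line 2 remove [plry] add [tnjse,xpodv,pdt] -> 8 lines: hszwb zdd yaznn tnjse xpodv pdt kmnp cgfz
Hunk 5: at line 4 remove [xpodv,pdt] add [zmjv,ufk,zqfg] -> 9 lines: hszwb zdd yaznn tnjse zmjv ufk zqfg kmnp cgfz
Hunk 6: at line 3 remove [tnjse,zmjv,ufk] add [ieur,exkbd] -> 8 lines: hszwb zdd yaznn ieur exkbd zqfg kmnp cgfz
Final line count: 8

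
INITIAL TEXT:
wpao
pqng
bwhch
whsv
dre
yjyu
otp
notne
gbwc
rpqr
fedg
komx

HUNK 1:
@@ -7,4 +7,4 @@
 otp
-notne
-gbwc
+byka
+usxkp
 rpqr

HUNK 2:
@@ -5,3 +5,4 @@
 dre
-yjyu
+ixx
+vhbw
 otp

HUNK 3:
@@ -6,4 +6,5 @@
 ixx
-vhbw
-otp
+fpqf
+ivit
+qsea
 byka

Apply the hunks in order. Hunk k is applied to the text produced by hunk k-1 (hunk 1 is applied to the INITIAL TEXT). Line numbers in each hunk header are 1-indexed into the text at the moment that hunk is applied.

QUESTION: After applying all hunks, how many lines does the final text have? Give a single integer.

Answer: 14

Derivation:
Hunk 1: at line 7 remove [notne,gbwc] add [byka,usxkp] -> 12 lines: wpao pqng bwhch whsv dre yjyu otp byka usxkp rpqr fedg komx
Hunk 2: at line 5 remove [yjyu] add [ixx,vhbw] -> 13 lines: wpao pqng bwhch whsv dre ixx vhbw otp byka usxkp rpqr fedg komx
Hunk 3: at line 6 remove [vhbw,otp] add [fpqf,ivit,qsea] -> 14 lines: wpao pqng bwhch whsv dre ixx fpqf ivit qsea byka usxkp rpqr fedg komx
Final line count: 14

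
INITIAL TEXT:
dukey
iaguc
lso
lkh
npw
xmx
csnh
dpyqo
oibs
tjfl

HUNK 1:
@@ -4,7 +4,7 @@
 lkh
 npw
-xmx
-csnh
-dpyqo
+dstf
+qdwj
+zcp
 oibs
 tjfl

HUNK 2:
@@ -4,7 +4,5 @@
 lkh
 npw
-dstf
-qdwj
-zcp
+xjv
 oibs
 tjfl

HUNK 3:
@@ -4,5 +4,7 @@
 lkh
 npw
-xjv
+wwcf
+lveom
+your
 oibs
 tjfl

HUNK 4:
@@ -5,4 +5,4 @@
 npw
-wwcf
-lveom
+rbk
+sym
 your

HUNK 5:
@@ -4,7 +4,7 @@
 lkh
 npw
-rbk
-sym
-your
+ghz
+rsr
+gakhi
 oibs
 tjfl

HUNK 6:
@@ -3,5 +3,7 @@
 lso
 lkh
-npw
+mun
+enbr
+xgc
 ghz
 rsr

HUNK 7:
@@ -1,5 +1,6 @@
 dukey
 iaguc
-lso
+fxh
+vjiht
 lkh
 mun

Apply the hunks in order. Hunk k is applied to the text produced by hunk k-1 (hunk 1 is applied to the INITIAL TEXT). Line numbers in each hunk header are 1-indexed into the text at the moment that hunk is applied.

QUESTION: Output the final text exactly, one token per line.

Answer: dukey
iaguc
fxh
vjiht
lkh
mun
enbr
xgc
ghz
rsr
gakhi
oibs
tjfl

Derivation:
Hunk 1: at line 4 remove [xmx,csnh,dpyqo] add [dstf,qdwj,zcp] -> 10 lines: dukey iaguc lso lkh npw dstf qdwj zcp oibs tjfl
Hunk 2: at line 4 remove [dstf,qdwj,zcp] add [xjv] -> 8 lines: dukey iaguc lso lkh npw xjv oibs tjfl
Hunk 3: at line 4 remove [xjv] add [wwcf,lveom,your] -> 10 lines: dukey iaguc lso lkh npw wwcf lveom your oibs tjfl
Hunk 4: at line 5 remove [wwcf,lveom] add [rbk,sym] -> 10 lines: dukey iaguc lso lkh npw rbk sym your oibs tjfl
Hunk 5: at line 4 remove [rbk,sym,your] add [ghz,rsr,gakhi] -> 10 lines: dukey iaguc lso lkh npw ghz rsr gakhi oibs tjfl
Hunk 6: at line 3 remove [npw] add [mun,enbr,xgc] -> 12 lines: dukey iaguc lso lkh mun enbr xgc ghz rsr gakhi oibs tjfl
Hunk 7: at line 1 remove [lso] add [fxh,vjiht] -> 13 lines: dukey iaguc fxh vjiht lkh mun enbr xgc ghz rsr gakhi oibs tjfl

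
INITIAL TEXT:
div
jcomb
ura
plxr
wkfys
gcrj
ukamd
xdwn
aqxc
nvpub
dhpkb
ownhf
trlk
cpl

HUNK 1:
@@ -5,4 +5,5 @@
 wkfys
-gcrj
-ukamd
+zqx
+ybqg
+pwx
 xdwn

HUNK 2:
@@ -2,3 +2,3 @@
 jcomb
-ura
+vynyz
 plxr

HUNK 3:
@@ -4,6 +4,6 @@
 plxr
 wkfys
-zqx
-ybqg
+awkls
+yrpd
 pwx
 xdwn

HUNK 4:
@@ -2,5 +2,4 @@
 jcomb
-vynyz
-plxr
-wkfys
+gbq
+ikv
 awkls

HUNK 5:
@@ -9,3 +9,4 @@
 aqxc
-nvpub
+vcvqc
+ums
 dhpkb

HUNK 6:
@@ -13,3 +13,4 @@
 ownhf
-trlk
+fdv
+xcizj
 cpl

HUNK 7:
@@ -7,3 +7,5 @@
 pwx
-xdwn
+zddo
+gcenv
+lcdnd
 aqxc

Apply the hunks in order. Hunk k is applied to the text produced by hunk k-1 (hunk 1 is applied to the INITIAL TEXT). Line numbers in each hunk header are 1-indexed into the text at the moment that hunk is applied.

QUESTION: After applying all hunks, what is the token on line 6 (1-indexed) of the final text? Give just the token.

Answer: yrpd

Derivation:
Hunk 1: at line 5 remove [gcrj,ukamd] add [zqx,ybqg,pwx] -> 15 lines: div jcomb ura plxr wkfys zqx ybqg pwx xdwn aqxc nvpub dhpkb ownhf trlk cpl
Hunk 2: at line 2 remove [ura] add [vynyz] -> 15 lines: div jcomb vynyz plxr wkfys zqx ybqg pwx xdwn aqxc nvpub dhpkb ownhf trlk cpl
Hunk 3: at line 4 remove [zqx,ybqg] add [awkls,yrpd] -> 15 lines: div jcomb vynyz plxr wkfys awkls yrpd pwx xdwn aqxc nvpub dhpkb ownhf trlk cpl
Hunk 4: at line 2 remove [vynyz,plxr,wkfys] add [gbq,ikv] -> 14 lines: div jcomb gbq ikv awkls yrpd pwx xdwn aqxc nvpub dhpkb ownhf trlk cpl
Hunk 5: at line 9 remove [nvpub] add [vcvqc,ums] -> 15 lines: div jcomb gbq ikv awkls yrpd pwx xdwn aqxc vcvqc ums dhpkb ownhf trlk cpl
Hunk 6: at line 13 remove [trlk] add [fdv,xcizj] -> 16 lines: div jcomb gbq ikv awkls yrpd pwx xdwn aqxc vcvqc ums dhpkb ownhf fdv xcizj cpl
Hunk 7: at line 7 remove [xdwn] add [zddo,gcenv,lcdnd] -> 18 lines: div jcomb gbq ikv awkls yrpd pwx zddo gcenv lcdnd aqxc vcvqc ums dhpkb ownhf fdv xcizj cpl
Final line 6: yrpd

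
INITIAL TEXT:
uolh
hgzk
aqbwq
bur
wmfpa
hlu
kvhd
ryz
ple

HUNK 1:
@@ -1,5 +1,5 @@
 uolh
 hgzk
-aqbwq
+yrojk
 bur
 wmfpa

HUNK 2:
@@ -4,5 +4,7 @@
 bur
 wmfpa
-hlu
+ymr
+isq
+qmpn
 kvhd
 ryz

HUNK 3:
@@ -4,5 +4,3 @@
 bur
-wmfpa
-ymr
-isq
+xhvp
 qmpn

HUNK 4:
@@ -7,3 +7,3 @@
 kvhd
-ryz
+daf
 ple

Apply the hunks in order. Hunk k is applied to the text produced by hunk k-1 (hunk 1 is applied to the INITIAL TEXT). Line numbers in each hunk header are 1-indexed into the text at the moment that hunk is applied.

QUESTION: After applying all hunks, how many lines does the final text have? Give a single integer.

Answer: 9

Derivation:
Hunk 1: at line 1 remove [aqbwq] add [yrojk] -> 9 lines: uolh hgzk yrojk bur wmfpa hlu kvhd ryz ple
Hunk 2: at line 4 remove [hlu] add [ymr,isq,qmpn] -> 11 lines: uolh hgzk yrojk bur wmfpa ymr isq qmpn kvhd ryz ple
Hunk 3: at line 4 remove [wmfpa,ymr,isq] add [xhvp] -> 9 lines: uolh hgzk yrojk bur xhvp qmpn kvhd ryz ple
Hunk 4: at line 7 remove [ryz] add [daf] -> 9 lines: uolh hgzk yrojk bur xhvp qmpn kvhd daf ple
Final line count: 9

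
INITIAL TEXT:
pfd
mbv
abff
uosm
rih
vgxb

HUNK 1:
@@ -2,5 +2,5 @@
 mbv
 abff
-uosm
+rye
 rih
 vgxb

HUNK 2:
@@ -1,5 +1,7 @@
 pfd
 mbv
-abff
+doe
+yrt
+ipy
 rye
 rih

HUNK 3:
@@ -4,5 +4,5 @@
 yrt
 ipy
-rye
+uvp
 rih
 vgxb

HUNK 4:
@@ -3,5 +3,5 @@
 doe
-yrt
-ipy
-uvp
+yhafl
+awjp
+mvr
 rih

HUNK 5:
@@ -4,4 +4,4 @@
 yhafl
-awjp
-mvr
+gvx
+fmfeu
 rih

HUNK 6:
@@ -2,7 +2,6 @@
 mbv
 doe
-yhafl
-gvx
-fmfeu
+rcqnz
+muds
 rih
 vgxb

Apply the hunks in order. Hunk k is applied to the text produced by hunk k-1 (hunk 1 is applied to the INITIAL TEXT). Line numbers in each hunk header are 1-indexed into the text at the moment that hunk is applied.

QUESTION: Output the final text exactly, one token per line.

Hunk 1: at line 2 remove [uosm] add [rye] -> 6 lines: pfd mbv abff rye rih vgxb
Hunk 2: at line 1 remove [abff] add [doe,yrt,ipy] -> 8 lines: pfd mbv doe yrt ipy rye rih vgxb
Hunk 3: at line 4 remove [rye] add [uvp] -> 8 lines: pfd mbv doe yrt ipy uvp rih vgxb
Hunk 4: at line 3 remove [yrt,ipy,uvp] add [yhafl,awjp,mvr] -> 8 lines: pfd mbv doe yhafl awjp mvr rih vgxb
Hunk 5: at line 4 remove [awjp,mvr] add [gvx,fmfeu] -> 8 lines: pfd mbv doe yhafl gvx fmfeu rih vgxb
Hunk 6: at line 2 remove [yhafl,gvx,fmfeu] add [rcqnz,muds] -> 7 lines: pfd mbv doe rcqnz muds rih vgxb

Answer: pfd
mbv
doe
rcqnz
muds
rih
vgxb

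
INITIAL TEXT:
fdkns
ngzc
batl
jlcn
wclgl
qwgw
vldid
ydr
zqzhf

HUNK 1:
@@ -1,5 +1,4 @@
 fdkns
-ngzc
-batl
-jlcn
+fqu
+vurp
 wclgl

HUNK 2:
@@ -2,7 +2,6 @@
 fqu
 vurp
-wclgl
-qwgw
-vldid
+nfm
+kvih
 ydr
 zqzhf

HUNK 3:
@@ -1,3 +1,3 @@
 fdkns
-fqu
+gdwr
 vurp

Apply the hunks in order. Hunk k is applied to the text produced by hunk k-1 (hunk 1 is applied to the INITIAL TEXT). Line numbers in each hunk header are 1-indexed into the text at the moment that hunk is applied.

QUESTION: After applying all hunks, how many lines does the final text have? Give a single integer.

Answer: 7

Derivation:
Hunk 1: at line 1 remove [ngzc,batl,jlcn] add [fqu,vurp] -> 8 lines: fdkns fqu vurp wclgl qwgw vldid ydr zqzhf
Hunk 2: at line 2 remove [wclgl,qwgw,vldid] add [nfm,kvih] -> 7 lines: fdkns fqu vurp nfm kvih ydr zqzhf
Hunk 3: at line 1 remove [fqu] add [gdwr] -> 7 lines: fdkns gdwr vurp nfm kvih ydr zqzhf
Final line count: 7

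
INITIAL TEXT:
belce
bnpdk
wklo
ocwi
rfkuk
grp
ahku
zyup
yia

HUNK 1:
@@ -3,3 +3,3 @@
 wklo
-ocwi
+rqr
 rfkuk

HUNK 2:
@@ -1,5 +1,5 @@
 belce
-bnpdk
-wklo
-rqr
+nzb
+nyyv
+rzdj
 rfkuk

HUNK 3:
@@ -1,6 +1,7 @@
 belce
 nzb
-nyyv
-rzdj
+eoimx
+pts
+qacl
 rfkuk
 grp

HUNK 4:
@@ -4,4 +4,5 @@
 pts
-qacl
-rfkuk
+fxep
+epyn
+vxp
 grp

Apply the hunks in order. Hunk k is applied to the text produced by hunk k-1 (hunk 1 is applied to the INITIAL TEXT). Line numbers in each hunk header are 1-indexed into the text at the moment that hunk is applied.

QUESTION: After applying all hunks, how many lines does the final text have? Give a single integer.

Hunk 1: at line 3 remove [ocwi] add [rqr] -> 9 lines: belce bnpdk wklo rqr rfkuk grp ahku zyup yia
Hunk 2: at line 1 remove [bnpdk,wklo,rqr] add [nzb,nyyv,rzdj] -> 9 lines: belce nzb nyyv rzdj rfkuk grp ahku zyup yia
Hunk 3: at line 1 remove [nyyv,rzdj] add [eoimx,pts,qacl] -> 10 lines: belce nzb eoimx pts qacl rfkuk grp ahku zyup yia
Hunk 4: at line 4 remove [qacl,rfkuk] add [fxep,epyn,vxp] -> 11 lines: belce nzb eoimx pts fxep epyn vxp grp ahku zyup yia
Final line count: 11

Answer: 11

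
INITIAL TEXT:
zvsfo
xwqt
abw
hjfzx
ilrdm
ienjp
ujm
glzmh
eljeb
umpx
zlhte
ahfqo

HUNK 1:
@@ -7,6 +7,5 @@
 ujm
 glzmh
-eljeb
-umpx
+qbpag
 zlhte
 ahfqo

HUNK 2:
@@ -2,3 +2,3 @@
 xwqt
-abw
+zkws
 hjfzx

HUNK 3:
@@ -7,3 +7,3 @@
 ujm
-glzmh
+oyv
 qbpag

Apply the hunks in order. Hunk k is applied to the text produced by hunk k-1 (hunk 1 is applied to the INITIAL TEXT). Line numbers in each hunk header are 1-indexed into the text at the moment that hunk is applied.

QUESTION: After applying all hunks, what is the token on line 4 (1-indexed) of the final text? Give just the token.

Answer: hjfzx

Derivation:
Hunk 1: at line 7 remove [eljeb,umpx] add [qbpag] -> 11 lines: zvsfo xwqt abw hjfzx ilrdm ienjp ujm glzmh qbpag zlhte ahfqo
Hunk 2: at line 2 remove [abw] add [zkws] -> 11 lines: zvsfo xwqt zkws hjfzx ilrdm ienjp ujm glzmh qbpag zlhte ahfqo
Hunk 3: at line 7 remove [glzmh] add [oyv] -> 11 lines: zvsfo xwqt zkws hjfzx ilrdm ienjp ujm oyv qbpag zlhte ahfqo
Final line 4: hjfzx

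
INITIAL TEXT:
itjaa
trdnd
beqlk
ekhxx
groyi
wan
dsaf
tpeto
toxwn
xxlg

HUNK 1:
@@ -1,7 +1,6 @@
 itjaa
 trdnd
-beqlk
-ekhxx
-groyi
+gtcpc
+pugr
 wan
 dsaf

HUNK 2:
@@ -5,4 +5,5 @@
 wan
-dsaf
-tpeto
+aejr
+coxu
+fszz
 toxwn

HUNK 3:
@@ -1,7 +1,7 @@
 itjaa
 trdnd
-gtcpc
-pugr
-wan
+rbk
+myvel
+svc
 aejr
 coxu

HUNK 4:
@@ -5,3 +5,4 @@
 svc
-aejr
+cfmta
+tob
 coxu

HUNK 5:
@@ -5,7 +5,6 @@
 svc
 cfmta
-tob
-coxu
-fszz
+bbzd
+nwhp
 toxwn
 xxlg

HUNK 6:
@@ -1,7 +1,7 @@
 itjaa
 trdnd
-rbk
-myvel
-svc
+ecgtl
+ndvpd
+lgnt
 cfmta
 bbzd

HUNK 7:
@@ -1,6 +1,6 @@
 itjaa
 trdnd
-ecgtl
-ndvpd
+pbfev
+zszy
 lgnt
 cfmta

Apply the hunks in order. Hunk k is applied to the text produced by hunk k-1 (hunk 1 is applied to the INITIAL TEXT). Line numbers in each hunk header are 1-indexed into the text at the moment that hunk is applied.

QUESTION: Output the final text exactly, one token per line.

Hunk 1: at line 1 remove [beqlk,ekhxx,groyi] add [gtcpc,pugr] -> 9 lines: itjaa trdnd gtcpc pugr wan dsaf tpeto toxwn xxlg
Hunk 2: at line 5 remove [dsaf,tpeto] add [aejr,coxu,fszz] -> 10 lines: itjaa trdnd gtcpc pugr wan aejr coxu fszz toxwn xxlg
Hunk 3: at line 1 remove [gtcpc,pugr,wan] add [rbk,myvel,svc] -> 10 lines: itjaa trdnd rbk myvel svc aejr coxu fszz toxwn xxlg
Hunk 4: at line 5 remove [aejr] add [cfmta,tob] -> 11 lines: itjaa trdnd rbk myvel svc cfmta tob coxu fszz toxwn xxlg
Hunk 5: at line 5 remove [tob,coxu,fszz] add [bbzd,nwhp] -> 10 lines: itjaa trdnd rbk myvel svc cfmta bbzd nwhp toxwn xxlg
Hunk 6: at line 1 remove [rbk,myvel,svc] add [ecgtl,ndvpd,lgnt] -> 10 lines: itjaa trdnd ecgtl ndvpd lgnt cfmta bbzd nwhp toxwn xxlg
Hunk 7: at line 1 remove [ecgtl,ndvpd] add [pbfev,zszy] -> 10 lines: itjaa trdnd pbfev zszy lgnt cfmta bbzd nwhp toxwn xxlg

Answer: itjaa
trdnd
pbfev
zszy
lgnt
cfmta
bbzd
nwhp
toxwn
xxlg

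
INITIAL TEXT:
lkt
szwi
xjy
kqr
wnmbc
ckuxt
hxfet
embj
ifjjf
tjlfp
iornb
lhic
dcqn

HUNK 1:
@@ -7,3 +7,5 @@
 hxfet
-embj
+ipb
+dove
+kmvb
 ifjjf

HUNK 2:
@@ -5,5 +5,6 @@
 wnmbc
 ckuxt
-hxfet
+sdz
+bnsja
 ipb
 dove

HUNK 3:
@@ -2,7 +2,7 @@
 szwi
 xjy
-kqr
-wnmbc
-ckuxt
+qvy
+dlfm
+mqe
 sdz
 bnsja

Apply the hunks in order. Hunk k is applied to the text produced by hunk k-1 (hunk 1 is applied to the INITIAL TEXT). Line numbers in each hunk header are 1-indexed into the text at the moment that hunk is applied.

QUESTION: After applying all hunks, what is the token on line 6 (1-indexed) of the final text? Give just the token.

Answer: mqe

Derivation:
Hunk 1: at line 7 remove [embj] add [ipb,dove,kmvb] -> 15 lines: lkt szwi xjy kqr wnmbc ckuxt hxfet ipb dove kmvb ifjjf tjlfp iornb lhic dcqn
Hunk 2: at line 5 remove [hxfet] add [sdz,bnsja] -> 16 lines: lkt szwi xjy kqr wnmbc ckuxt sdz bnsja ipb dove kmvb ifjjf tjlfp iornb lhic dcqn
Hunk 3: at line 2 remove [kqr,wnmbc,ckuxt] add [qvy,dlfm,mqe] -> 16 lines: lkt szwi xjy qvy dlfm mqe sdz bnsja ipb dove kmvb ifjjf tjlfp iornb lhic dcqn
Final line 6: mqe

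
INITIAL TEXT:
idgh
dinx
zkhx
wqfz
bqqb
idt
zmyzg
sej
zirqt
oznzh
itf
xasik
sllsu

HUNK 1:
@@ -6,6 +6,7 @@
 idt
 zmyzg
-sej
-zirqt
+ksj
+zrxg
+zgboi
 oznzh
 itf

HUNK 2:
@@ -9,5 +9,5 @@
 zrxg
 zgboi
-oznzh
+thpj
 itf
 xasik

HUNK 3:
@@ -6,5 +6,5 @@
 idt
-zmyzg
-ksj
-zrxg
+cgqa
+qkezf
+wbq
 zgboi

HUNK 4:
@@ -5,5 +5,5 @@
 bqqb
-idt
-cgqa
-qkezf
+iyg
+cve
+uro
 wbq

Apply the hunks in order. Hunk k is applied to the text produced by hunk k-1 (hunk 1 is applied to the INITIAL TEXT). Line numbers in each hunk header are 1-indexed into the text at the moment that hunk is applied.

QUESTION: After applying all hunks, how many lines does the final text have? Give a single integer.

Hunk 1: at line 6 remove [sej,zirqt] add [ksj,zrxg,zgboi] -> 14 lines: idgh dinx zkhx wqfz bqqb idt zmyzg ksj zrxg zgboi oznzh itf xasik sllsu
Hunk 2: at line 9 remove [oznzh] add [thpj] -> 14 lines: idgh dinx zkhx wqfz bqqb idt zmyzg ksj zrxg zgboi thpj itf xasik sllsu
Hunk 3: at line 6 remove [zmyzg,ksj,zrxg] add [cgqa,qkezf,wbq] -> 14 lines: idgh dinx zkhx wqfz bqqb idt cgqa qkezf wbq zgboi thpj itf xasik sllsu
Hunk 4: at line 5 remove [idt,cgqa,qkezf] add [iyg,cve,uro] -> 14 lines: idgh dinx zkhx wqfz bqqb iyg cve uro wbq zgboi thpj itf xasik sllsu
Final line count: 14

Answer: 14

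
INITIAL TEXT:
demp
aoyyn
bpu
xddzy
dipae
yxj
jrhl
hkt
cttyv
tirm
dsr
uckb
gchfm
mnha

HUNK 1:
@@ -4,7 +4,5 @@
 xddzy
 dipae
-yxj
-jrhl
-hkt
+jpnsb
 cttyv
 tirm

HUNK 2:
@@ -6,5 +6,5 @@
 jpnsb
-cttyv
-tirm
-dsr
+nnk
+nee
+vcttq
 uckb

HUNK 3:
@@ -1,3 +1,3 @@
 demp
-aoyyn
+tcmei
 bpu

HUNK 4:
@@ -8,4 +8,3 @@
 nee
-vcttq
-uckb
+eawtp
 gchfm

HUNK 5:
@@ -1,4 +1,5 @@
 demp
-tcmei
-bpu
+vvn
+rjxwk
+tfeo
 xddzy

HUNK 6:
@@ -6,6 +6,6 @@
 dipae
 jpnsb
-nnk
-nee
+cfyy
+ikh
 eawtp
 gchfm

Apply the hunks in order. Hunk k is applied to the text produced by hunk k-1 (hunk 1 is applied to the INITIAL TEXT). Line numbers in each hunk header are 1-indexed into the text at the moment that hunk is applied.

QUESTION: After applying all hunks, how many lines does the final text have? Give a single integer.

Answer: 12

Derivation:
Hunk 1: at line 4 remove [yxj,jrhl,hkt] add [jpnsb] -> 12 lines: demp aoyyn bpu xddzy dipae jpnsb cttyv tirm dsr uckb gchfm mnha
Hunk 2: at line 6 remove [cttyv,tirm,dsr] add [nnk,nee,vcttq] -> 12 lines: demp aoyyn bpu xddzy dipae jpnsb nnk nee vcttq uckb gchfm mnha
Hunk 3: at line 1 remove [aoyyn] add [tcmei] -> 12 lines: demp tcmei bpu xddzy dipae jpnsb nnk nee vcttq uckb gchfm mnha
Hunk 4: at line 8 remove [vcttq,uckb] add [eawtp] -> 11 lines: demp tcmei bpu xddzy dipae jpnsb nnk nee eawtp gchfm mnha
Hunk 5: at line 1 remove [tcmei,bpu] add [vvn,rjxwk,tfeo] -> 12 lines: demp vvn rjxwk tfeo xddzy dipae jpnsb nnk nee eawtp gchfm mnha
Hunk 6: at line 6 remove [nnk,nee] add [cfyy,ikh] -> 12 lines: demp vvn rjxwk tfeo xddzy dipae jpnsb cfyy ikh eawtp gchfm mnha
Final line count: 12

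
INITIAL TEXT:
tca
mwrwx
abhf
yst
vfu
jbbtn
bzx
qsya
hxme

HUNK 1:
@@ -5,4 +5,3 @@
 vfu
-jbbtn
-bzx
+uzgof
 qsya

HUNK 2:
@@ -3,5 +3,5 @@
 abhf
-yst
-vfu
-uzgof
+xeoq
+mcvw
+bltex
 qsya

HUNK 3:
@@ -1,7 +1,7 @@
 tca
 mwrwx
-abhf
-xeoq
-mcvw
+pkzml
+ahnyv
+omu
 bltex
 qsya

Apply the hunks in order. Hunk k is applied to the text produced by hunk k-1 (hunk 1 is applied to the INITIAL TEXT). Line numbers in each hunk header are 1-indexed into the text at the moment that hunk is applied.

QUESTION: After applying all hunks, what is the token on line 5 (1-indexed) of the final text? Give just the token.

Answer: omu

Derivation:
Hunk 1: at line 5 remove [jbbtn,bzx] add [uzgof] -> 8 lines: tca mwrwx abhf yst vfu uzgof qsya hxme
Hunk 2: at line 3 remove [yst,vfu,uzgof] add [xeoq,mcvw,bltex] -> 8 lines: tca mwrwx abhf xeoq mcvw bltex qsya hxme
Hunk 3: at line 1 remove [abhf,xeoq,mcvw] add [pkzml,ahnyv,omu] -> 8 lines: tca mwrwx pkzml ahnyv omu bltex qsya hxme
Final line 5: omu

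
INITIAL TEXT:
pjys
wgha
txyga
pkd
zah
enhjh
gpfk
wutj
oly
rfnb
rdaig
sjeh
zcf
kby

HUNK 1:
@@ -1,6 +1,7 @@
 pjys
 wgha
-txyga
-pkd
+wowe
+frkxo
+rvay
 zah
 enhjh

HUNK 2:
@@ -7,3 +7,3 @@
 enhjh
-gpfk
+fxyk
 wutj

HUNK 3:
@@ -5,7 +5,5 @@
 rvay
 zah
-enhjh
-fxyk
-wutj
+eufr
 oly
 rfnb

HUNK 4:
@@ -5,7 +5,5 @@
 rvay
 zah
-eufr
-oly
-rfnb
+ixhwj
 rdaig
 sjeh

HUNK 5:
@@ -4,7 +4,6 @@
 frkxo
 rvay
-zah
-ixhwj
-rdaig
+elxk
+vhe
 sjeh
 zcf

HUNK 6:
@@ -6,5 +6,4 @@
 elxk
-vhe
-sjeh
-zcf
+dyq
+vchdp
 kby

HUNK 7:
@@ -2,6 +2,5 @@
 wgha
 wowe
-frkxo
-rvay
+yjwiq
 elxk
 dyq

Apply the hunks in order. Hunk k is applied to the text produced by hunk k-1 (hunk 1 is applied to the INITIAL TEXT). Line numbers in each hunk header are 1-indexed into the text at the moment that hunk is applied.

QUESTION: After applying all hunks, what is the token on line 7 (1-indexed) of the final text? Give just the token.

Hunk 1: at line 1 remove [txyga,pkd] add [wowe,frkxo,rvay] -> 15 lines: pjys wgha wowe frkxo rvay zah enhjh gpfk wutj oly rfnb rdaig sjeh zcf kby
Hunk 2: at line 7 remove [gpfk] add [fxyk] -> 15 lines: pjys wgha wowe frkxo rvay zah enhjh fxyk wutj oly rfnb rdaig sjeh zcf kby
Hunk 3: at line 5 remove [enhjh,fxyk,wutj] add [eufr] -> 13 lines: pjys wgha wowe frkxo rvay zah eufr oly rfnb rdaig sjeh zcf kby
Hunk 4: at line 5 remove [eufr,oly,rfnb] add [ixhwj] -> 11 lines: pjys wgha wowe frkxo rvay zah ixhwj rdaig sjeh zcf kby
Hunk 5: at line 4 remove [zah,ixhwj,rdaig] add [elxk,vhe] -> 10 lines: pjys wgha wowe frkxo rvay elxk vhe sjeh zcf kby
Hunk 6: at line 6 remove [vhe,sjeh,zcf] add [dyq,vchdp] -> 9 lines: pjys wgha wowe frkxo rvay elxk dyq vchdp kby
Hunk 7: at line 2 remove [frkxo,rvay] add [yjwiq] -> 8 lines: pjys wgha wowe yjwiq elxk dyq vchdp kby
Final line 7: vchdp

Answer: vchdp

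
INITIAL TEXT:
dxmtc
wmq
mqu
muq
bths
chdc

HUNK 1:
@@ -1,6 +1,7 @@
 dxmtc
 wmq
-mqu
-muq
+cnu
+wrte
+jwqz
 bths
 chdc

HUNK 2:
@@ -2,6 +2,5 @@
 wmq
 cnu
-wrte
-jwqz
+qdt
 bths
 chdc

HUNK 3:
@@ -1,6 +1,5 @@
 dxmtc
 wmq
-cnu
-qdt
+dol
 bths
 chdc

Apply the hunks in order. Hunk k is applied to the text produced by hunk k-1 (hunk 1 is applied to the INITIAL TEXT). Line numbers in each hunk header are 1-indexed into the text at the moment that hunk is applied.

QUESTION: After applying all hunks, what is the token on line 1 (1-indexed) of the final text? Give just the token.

Answer: dxmtc

Derivation:
Hunk 1: at line 1 remove [mqu,muq] add [cnu,wrte,jwqz] -> 7 lines: dxmtc wmq cnu wrte jwqz bths chdc
Hunk 2: at line 2 remove [wrte,jwqz] add [qdt] -> 6 lines: dxmtc wmq cnu qdt bths chdc
Hunk 3: at line 1 remove [cnu,qdt] add [dol] -> 5 lines: dxmtc wmq dol bths chdc
Final line 1: dxmtc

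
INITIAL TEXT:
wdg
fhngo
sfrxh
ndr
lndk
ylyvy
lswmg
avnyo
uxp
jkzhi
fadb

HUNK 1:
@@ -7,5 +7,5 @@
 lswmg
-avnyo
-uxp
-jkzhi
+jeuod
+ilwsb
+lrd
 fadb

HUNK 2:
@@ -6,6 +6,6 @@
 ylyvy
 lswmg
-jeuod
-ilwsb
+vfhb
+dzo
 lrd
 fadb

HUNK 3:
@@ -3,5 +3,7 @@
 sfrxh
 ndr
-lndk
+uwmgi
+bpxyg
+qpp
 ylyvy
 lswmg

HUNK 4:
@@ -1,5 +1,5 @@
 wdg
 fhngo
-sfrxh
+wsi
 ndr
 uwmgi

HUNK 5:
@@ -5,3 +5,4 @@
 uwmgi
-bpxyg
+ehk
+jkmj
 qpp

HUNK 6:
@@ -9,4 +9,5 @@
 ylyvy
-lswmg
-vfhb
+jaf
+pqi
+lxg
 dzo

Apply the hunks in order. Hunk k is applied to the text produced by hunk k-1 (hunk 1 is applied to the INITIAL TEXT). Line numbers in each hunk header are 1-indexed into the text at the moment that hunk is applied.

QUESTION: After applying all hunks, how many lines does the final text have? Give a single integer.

Answer: 15

Derivation:
Hunk 1: at line 7 remove [avnyo,uxp,jkzhi] add [jeuod,ilwsb,lrd] -> 11 lines: wdg fhngo sfrxh ndr lndk ylyvy lswmg jeuod ilwsb lrd fadb
Hunk 2: at line 6 remove [jeuod,ilwsb] add [vfhb,dzo] -> 11 lines: wdg fhngo sfrxh ndr lndk ylyvy lswmg vfhb dzo lrd fadb
Hunk 3: at line 3 remove [lndk] add [uwmgi,bpxyg,qpp] -> 13 lines: wdg fhngo sfrxh ndr uwmgi bpxyg qpp ylyvy lswmg vfhb dzo lrd fadb
Hunk 4: at line 1 remove [sfrxh] add [wsi] -> 13 lines: wdg fhngo wsi ndr uwmgi bpxyg qpp ylyvy lswmg vfhb dzo lrd fadb
Hunk 5: at line 5 remove [bpxyg] add [ehk,jkmj] -> 14 lines: wdg fhngo wsi ndr uwmgi ehk jkmj qpp ylyvy lswmg vfhb dzo lrd fadb
Hunk 6: at line 9 remove [lswmg,vfhb] add [jaf,pqi,lxg] -> 15 lines: wdg fhngo wsi ndr uwmgi ehk jkmj qpp ylyvy jaf pqi lxg dzo lrd fadb
Final line count: 15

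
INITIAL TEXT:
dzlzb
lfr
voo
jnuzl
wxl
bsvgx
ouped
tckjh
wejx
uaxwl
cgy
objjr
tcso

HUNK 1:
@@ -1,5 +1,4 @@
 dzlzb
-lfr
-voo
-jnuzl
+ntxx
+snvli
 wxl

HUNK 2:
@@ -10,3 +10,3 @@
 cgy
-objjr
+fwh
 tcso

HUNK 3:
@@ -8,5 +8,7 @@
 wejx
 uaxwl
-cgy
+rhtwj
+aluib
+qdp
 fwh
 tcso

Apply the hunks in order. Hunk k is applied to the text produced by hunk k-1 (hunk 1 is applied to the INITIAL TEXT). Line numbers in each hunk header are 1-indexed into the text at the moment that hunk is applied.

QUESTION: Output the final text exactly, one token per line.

Hunk 1: at line 1 remove [lfr,voo,jnuzl] add [ntxx,snvli] -> 12 lines: dzlzb ntxx snvli wxl bsvgx ouped tckjh wejx uaxwl cgy objjr tcso
Hunk 2: at line 10 remove [objjr] add [fwh] -> 12 lines: dzlzb ntxx snvli wxl bsvgx ouped tckjh wejx uaxwl cgy fwh tcso
Hunk 3: at line 8 remove [cgy] add [rhtwj,aluib,qdp] -> 14 lines: dzlzb ntxx snvli wxl bsvgx ouped tckjh wejx uaxwl rhtwj aluib qdp fwh tcso

Answer: dzlzb
ntxx
snvli
wxl
bsvgx
ouped
tckjh
wejx
uaxwl
rhtwj
aluib
qdp
fwh
tcso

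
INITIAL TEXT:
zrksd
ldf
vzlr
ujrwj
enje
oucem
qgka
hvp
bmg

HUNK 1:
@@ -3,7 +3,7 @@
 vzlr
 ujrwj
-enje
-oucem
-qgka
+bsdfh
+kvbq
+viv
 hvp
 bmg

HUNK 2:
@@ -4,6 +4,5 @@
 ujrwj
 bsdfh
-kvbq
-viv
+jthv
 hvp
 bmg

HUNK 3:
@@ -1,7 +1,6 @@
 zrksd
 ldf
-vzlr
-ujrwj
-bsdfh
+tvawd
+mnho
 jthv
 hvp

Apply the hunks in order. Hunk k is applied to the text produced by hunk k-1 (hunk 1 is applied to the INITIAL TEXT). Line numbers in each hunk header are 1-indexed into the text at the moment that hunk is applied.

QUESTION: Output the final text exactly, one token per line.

Answer: zrksd
ldf
tvawd
mnho
jthv
hvp
bmg

Derivation:
Hunk 1: at line 3 remove [enje,oucem,qgka] add [bsdfh,kvbq,viv] -> 9 lines: zrksd ldf vzlr ujrwj bsdfh kvbq viv hvp bmg
Hunk 2: at line 4 remove [kvbq,viv] add [jthv] -> 8 lines: zrksd ldf vzlr ujrwj bsdfh jthv hvp bmg
Hunk 3: at line 1 remove [vzlr,ujrwj,bsdfh] add [tvawd,mnho] -> 7 lines: zrksd ldf tvawd mnho jthv hvp bmg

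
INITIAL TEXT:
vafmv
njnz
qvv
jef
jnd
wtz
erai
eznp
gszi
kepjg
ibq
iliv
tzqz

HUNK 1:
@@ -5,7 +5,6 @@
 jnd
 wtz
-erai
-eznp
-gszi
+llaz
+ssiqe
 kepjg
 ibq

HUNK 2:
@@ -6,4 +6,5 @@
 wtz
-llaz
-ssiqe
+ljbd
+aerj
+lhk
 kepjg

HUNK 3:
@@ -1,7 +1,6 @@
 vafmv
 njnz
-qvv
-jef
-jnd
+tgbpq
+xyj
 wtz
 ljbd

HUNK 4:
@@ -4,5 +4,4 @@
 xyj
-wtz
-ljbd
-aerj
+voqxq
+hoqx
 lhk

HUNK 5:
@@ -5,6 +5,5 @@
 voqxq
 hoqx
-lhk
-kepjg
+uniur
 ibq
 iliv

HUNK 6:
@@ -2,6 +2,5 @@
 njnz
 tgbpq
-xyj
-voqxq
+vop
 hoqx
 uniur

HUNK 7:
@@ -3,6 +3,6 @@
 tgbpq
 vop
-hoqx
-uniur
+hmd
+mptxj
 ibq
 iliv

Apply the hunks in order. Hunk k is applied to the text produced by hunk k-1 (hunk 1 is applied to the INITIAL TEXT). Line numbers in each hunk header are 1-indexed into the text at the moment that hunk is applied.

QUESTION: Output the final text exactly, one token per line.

Answer: vafmv
njnz
tgbpq
vop
hmd
mptxj
ibq
iliv
tzqz

Derivation:
Hunk 1: at line 5 remove [erai,eznp,gszi] add [llaz,ssiqe] -> 12 lines: vafmv njnz qvv jef jnd wtz llaz ssiqe kepjg ibq iliv tzqz
Hunk 2: at line 6 remove [llaz,ssiqe] add [ljbd,aerj,lhk] -> 13 lines: vafmv njnz qvv jef jnd wtz ljbd aerj lhk kepjg ibq iliv tzqz
Hunk 3: at line 1 remove [qvv,jef,jnd] add [tgbpq,xyj] -> 12 lines: vafmv njnz tgbpq xyj wtz ljbd aerj lhk kepjg ibq iliv tzqz
Hunk 4: at line 4 remove [wtz,ljbd,aerj] add [voqxq,hoqx] -> 11 lines: vafmv njnz tgbpq xyj voqxq hoqx lhk kepjg ibq iliv tzqz
Hunk 5: at line 5 remove [lhk,kepjg] add [uniur] -> 10 lines: vafmv njnz tgbpq xyj voqxq hoqx uniur ibq iliv tzqz
Hunk 6: at line 2 remove [xyj,voqxq] add [vop] -> 9 lines: vafmv njnz tgbpq vop hoqx uniur ibq iliv tzqz
Hunk 7: at line 3 remove [hoqx,uniur] add [hmd,mptxj] -> 9 lines: vafmv njnz tgbpq vop hmd mptxj ibq iliv tzqz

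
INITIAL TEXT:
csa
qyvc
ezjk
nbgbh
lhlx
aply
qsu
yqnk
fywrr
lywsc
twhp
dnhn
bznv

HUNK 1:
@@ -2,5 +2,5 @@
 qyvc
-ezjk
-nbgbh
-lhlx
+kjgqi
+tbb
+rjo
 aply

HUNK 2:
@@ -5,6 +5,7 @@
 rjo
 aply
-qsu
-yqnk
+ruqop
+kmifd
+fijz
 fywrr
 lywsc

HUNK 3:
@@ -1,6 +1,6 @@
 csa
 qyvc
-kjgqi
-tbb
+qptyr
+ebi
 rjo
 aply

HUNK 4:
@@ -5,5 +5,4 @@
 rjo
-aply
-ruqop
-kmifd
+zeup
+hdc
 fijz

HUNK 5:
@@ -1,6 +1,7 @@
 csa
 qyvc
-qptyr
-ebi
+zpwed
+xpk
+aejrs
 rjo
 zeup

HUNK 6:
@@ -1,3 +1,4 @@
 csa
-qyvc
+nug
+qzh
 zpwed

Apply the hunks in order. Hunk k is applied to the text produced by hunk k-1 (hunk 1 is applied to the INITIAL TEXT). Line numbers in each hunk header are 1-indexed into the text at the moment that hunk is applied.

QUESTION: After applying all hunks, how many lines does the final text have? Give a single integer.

Hunk 1: at line 2 remove [ezjk,nbgbh,lhlx] add [kjgqi,tbb,rjo] -> 13 lines: csa qyvc kjgqi tbb rjo aply qsu yqnk fywrr lywsc twhp dnhn bznv
Hunk 2: at line 5 remove [qsu,yqnk] add [ruqop,kmifd,fijz] -> 14 lines: csa qyvc kjgqi tbb rjo aply ruqop kmifd fijz fywrr lywsc twhp dnhn bznv
Hunk 3: at line 1 remove [kjgqi,tbb] add [qptyr,ebi] -> 14 lines: csa qyvc qptyr ebi rjo aply ruqop kmifd fijz fywrr lywsc twhp dnhn bznv
Hunk 4: at line 5 remove [aply,ruqop,kmifd] add [zeup,hdc] -> 13 lines: csa qyvc qptyr ebi rjo zeup hdc fijz fywrr lywsc twhp dnhn bznv
Hunk 5: at line 1 remove [qptyr,ebi] add [zpwed,xpk,aejrs] -> 14 lines: csa qyvc zpwed xpk aejrs rjo zeup hdc fijz fywrr lywsc twhp dnhn bznv
Hunk 6: at line 1 remove [qyvc] add [nug,qzh] -> 15 lines: csa nug qzh zpwed xpk aejrs rjo zeup hdc fijz fywrr lywsc twhp dnhn bznv
Final line count: 15

Answer: 15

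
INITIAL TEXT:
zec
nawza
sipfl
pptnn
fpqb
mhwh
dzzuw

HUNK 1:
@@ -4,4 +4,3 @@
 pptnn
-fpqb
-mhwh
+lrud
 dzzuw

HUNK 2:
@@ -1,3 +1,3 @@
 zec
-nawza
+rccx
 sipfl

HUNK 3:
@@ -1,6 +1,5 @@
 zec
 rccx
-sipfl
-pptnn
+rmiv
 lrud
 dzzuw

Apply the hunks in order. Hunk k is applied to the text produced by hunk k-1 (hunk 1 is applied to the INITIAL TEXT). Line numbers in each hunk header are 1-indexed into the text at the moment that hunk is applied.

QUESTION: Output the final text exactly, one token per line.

Hunk 1: at line 4 remove [fpqb,mhwh] add [lrud] -> 6 lines: zec nawza sipfl pptnn lrud dzzuw
Hunk 2: at line 1 remove [nawza] add [rccx] -> 6 lines: zec rccx sipfl pptnn lrud dzzuw
Hunk 3: at line 1 remove [sipfl,pptnn] add [rmiv] -> 5 lines: zec rccx rmiv lrud dzzuw

Answer: zec
rccx
rmiv
lrud
dzzuw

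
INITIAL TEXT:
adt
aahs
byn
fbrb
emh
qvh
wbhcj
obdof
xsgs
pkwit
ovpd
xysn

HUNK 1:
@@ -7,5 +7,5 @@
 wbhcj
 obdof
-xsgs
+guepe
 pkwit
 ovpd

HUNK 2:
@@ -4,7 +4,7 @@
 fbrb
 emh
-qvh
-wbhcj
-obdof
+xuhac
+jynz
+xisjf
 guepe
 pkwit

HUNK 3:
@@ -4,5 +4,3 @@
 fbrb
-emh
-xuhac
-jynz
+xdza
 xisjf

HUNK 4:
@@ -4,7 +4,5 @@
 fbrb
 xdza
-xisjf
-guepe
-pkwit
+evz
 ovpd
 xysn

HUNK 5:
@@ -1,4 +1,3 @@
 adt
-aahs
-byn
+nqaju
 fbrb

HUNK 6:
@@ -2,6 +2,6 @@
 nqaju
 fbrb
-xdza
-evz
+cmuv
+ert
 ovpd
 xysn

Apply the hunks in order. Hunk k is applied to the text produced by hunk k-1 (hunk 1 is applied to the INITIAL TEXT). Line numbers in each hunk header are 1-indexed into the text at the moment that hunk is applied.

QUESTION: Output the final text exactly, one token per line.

Answer: adt
nqaju
fbrb
cmuv
ert
ovpd
xysn

Derivation:
Hunk 1: at line 7 remove [xsgs] add [guepe] -> 12 lines: adt aahs byn fbrb emh qvh wbhcj obdof guepe pkwit ovpd xysn
Hunk 2: at line 4 remove [qvh,wbhcj,obdof] add [xuhac,jynz,xisjf] -> 12 lines: adt aahs byn fbrb emh xuhac jynz xisjf guepe pkwit ovpd xysn
Hunk 3: at line 4 remove [emh,xuhac,jynz] add [xdza] -> 10 lines: adt aahs byn fbrb xdza xisjf guepe pkwit ovpd xysn
Hunk 4: at line 4 remove [xisjf,guepe,pkwit] add [evz] -> 8 lines: adt aahs byn fbrb xdza evz ovpd xysn
Hunk 5: at line 1 remove [aahs,byn] add [nqaju] -> 7 lines: adt nqaju fbrb xdza evz ovpd xysn
Hunk 6: at line 2 remove [xdza,evz] add [cmuv,ert] -> 7 lines: adt nqaju fbrb cmuv ert ovpd xysn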